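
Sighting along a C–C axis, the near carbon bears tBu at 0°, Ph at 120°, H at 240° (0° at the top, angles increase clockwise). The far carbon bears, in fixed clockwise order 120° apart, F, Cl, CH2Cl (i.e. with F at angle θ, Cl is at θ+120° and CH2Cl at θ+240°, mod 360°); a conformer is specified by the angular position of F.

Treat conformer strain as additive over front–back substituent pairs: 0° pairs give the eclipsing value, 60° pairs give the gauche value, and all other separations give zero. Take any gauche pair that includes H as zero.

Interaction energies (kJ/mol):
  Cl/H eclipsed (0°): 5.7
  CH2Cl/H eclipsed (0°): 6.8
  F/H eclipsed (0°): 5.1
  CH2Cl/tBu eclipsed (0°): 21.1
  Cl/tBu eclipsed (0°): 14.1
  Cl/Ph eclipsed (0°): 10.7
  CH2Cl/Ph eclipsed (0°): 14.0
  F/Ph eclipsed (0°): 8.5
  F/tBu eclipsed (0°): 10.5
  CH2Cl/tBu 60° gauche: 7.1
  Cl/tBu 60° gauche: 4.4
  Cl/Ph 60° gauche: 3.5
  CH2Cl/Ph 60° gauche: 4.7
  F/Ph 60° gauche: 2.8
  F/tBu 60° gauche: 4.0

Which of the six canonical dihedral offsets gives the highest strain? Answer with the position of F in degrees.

F at 0° (eclipsed): tBu–F eclipsed, Ph–Cl eclipsed, H–CH2Cl eclipsed; 10.5 + 10.7 + 6.8 = 28.0 kJ/mol.
F at 60° (staggered): tBu–F gauche, tBu–CH2Cl gauche, Ph–F gauche, Ph–Cl gauche; 4.0 + 7.1 + 2.8 + 3.5 = 17.4 kJ/mol.
F at 120° (eclipsed): tBu–CH2Cl eclipsed, Ph–F eclipsed, H–Cl eclipsed; 21.1 + 8.5 + 5.7 = 35.3 kJ/mol.
F at 180° (staggered): tBu–Cl gauche, tBu–CH2Cl gauche, Ph–F gauche, Ph–CH2Cl gauche; 4.4 + 7.1 + 2.8 + 4.7 = 19.0 kJ/mol.
F at 240° (eclipsed): tBu–Cl eclipsed, Ph–CH2Cl eclipsed, H–F eclipsed; 14.1 + 14.0 + 5.1 = 33.2 kJ/mol.
F at 300° (staggered): tBu–F gauche, tBu–Cl gauche, Ph–Cl gauche, Ph–CH2Cl gauche; 4.0 + 4.4 + 3.5 + 4.7 = 16.6 kJ/mol.
The maximum (35.3 kJ/mol) occurs with F at 120°.

120°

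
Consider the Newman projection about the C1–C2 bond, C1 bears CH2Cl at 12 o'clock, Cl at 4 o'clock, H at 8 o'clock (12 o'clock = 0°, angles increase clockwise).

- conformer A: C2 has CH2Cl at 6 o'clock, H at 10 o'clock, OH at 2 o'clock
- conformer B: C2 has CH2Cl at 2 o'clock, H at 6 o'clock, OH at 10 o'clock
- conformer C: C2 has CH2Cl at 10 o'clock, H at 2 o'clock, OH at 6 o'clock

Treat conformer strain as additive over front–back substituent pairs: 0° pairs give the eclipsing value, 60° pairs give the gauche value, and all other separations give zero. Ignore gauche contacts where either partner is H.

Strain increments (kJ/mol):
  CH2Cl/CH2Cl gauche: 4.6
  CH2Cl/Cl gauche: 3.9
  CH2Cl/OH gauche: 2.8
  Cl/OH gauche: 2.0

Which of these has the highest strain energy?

A (staggered): CH2Cl(0°)/OH(60°) gauche 2.8; Cl(120°)/CH2Cl(180°) gauche 3.9; Cl(120°)/OH(60°) gauche 2.0 → 8.7 kJ/mol.
B (staggered): CH2Cl(0°)/CH2Cl(60°) gauche 4.6; CH2Cl(0°)/OH(300°) gauche 2.8; Cl(120°)/CH2Cl(60°) gauche 3.9 → 11.3 kJ/mol.
C (staggered): CH2Cl(0°)/CH2Cl(300°) gauche 4.6; Cl(120°)/OH(180°) gauche 2.0 → 6.6 kJ/mol.
B has the highest total (11.3 kJ/mol).

B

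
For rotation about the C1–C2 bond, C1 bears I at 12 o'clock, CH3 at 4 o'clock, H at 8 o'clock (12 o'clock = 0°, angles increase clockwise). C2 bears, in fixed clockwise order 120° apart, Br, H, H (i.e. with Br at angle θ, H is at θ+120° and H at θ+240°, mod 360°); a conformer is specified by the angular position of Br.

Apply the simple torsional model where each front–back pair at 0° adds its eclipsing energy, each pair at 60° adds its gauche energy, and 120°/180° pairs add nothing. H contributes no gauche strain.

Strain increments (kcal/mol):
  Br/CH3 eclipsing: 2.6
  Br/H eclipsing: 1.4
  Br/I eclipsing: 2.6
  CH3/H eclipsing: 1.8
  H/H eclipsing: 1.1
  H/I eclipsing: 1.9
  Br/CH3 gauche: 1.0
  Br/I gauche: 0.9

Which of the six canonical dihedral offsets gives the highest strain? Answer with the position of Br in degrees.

Br at 0° (eclipsed): I(0°)/Br(0°) eclipsed 2.6; CH3(120°)/H(120°) eclipsed 1.8; H(240°)/H(240°) eclipsed 1.1 → 5.5 kcal/mol.
Br at 60° (staggered): I(0°)/Br(60°) gauche 0.9; CH3(120°)/Br(60°) gauche 1.0 → 1.9 kcal/mol.
Br at 120° (eclipsed): I(0°)/H(0°) eclipsed 1.9; CH3(120°)/Br(120°) eclipsed 2.6; H(240°)/H(240°) eclipsed 1.1 → 5.6 kcal/mol.
Br at 180° (staggered): CH3(120°)/Br(180°) gauche 1.0 → 1.0 kcal/mol.
Br at 240° (eclipsed): I(0°)/H(0°) eclipsed 1.9; CH3(120°)/H(120°) eclipsed 1.8; H(240°)/Br(240°) eclipsed 1.4 → 5.1 kcal/mol.
Br at 300° (staggered): I(0°)/Br(300°) gauche 0.9 → 0.9 kcal/mol.
The maximum (5.6 kcal/mol) occurs with Br at 120°.

120°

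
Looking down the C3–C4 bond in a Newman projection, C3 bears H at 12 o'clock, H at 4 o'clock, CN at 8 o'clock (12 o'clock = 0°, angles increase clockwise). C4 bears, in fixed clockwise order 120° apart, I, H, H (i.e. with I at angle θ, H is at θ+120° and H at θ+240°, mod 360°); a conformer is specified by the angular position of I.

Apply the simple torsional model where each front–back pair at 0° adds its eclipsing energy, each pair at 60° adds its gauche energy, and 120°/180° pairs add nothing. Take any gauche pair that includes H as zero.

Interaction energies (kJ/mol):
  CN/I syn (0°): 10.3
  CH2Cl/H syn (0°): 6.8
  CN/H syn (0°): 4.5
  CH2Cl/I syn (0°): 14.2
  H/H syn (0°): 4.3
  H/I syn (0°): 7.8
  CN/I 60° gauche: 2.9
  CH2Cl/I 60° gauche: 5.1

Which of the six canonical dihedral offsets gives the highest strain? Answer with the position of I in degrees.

I at 0° (eclipsed): H–I eclipsed, H–H eclipsed, CN–H eclipsed; 7.8 + 4.3 + 4.5 = 16.6 kJ/mol.
I at 60° (staggered): no non-H gauche contacts → 0.0 kJ/mol.
I at 120° (eclipsed): H–H eclipsed, H–I eclipsed, CN–H eclipsed; 4.3 + 7.8 + 4.5 = 16.6 kJ/mol.
I at 180° (staggered): CN–I gauche; 2.9 = 2.9 kJ/mol.
I at 240° (eclipsed): H–H eclipsed, H–H eclipsed, CN–I eclipsed; 4.3 + 4.3 + 10.3 = 18.9 kJ/mol.
I at 300° (staggered): CN–I gauche; 2.9 = 2.9 kJ/mol.
The maximum (18.9 kJ/mol) occurs with I at 240°.

240°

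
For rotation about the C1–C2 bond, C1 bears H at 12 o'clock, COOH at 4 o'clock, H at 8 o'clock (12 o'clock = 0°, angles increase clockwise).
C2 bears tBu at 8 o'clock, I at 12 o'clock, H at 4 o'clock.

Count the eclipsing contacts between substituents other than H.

Every eclipsing pair involves H, so the count is 0.

0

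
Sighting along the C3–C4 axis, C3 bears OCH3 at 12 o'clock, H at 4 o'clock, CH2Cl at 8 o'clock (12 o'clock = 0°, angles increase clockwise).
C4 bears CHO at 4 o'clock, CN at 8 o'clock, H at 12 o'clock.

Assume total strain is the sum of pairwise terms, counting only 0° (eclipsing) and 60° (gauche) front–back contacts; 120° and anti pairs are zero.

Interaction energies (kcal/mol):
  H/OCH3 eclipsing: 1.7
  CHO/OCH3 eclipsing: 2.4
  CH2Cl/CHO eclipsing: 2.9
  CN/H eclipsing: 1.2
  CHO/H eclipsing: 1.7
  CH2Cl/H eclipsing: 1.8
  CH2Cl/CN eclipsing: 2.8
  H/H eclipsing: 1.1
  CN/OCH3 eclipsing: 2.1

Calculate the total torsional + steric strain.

6.2 kcal/mol

This conformer (eclipsed): OCH3(0°)/H(0°) eclipsed 1.7; H(120°)/CHO(120°) eclipsed 1.7; CH2Cl(240°)/CN(240°) eclipsed 2.8 → 6.2 kcal/mol.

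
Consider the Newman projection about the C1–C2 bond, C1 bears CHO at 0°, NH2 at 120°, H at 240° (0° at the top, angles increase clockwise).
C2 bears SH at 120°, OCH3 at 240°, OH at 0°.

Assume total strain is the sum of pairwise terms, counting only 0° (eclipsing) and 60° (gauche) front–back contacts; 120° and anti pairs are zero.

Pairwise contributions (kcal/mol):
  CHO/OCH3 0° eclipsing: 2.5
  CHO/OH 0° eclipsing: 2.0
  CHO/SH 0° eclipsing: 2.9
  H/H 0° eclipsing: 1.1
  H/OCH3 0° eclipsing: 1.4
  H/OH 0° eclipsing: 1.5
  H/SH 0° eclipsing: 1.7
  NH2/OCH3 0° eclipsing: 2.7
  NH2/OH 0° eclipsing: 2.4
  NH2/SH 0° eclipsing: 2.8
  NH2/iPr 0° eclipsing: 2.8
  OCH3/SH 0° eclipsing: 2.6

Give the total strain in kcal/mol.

This conformer (eclipsed): CHO(0°)/OH(0°) eclipsed 2.0; NH2(120°)/SH(120°) eclipsed 2.8; H(240°)/OCH3(240°) eclipsed 1.4 → 6.2 kcal/mol.

6.2 kcal/mol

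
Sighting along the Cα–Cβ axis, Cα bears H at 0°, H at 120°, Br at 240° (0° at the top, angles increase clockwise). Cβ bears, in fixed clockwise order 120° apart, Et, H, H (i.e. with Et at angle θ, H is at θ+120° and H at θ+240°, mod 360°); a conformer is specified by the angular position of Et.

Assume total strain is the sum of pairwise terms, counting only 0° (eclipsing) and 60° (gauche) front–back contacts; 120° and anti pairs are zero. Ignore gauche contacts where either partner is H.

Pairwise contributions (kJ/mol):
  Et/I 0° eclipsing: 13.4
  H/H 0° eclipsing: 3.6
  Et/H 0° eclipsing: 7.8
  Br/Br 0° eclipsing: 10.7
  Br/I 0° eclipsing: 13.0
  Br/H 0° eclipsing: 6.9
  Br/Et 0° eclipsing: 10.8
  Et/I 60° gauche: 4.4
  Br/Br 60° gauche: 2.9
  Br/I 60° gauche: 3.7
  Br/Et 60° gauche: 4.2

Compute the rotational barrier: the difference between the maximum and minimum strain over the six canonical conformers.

Et at 0° is eclipsed. H at 0° is eclipsed with Et at 0° (7.8); H at 120° is eclipsed with H at 120° (3.6); Br at 240° is eclipsed with H at 240° (6.9). Total 18.3 kJ/mol.
Et at 60° (staggered): no non-H gauche contacts → 0.0 kJ/mol.
Et at 120° is eclipsed. H at 0° is eclipsed with H at 0° (3.6); H at 120° is eclipsed with Et at 120° (7.8); Br at 240° is eclipsed with H at 240° (6.9). Total 18.3 kJ/mol.
Et at 180° is staggered. Br at 240° is gauche with Et at 180° (4.2). Total 4.2 kJ/mol.
Et at 240° is eclipsed. H at 0° is eclipsed with H at 0° (3.6); H at 120° is eclipsed with H at 120° (3.6); Br at 240° is eclipsed with Et at 240° (10.8). Total 18.0 kJ/mol.
Et at 300° is staggered. Br at 240° is gauche with Et at 300° (4.2). Total 4.2 kJ/mol.
Max at 0° (18.3 kJ/mol), min at 60° (0.0 kJ/mol); barrier = 18.3 kJ/mol.

18.3 kJ/mol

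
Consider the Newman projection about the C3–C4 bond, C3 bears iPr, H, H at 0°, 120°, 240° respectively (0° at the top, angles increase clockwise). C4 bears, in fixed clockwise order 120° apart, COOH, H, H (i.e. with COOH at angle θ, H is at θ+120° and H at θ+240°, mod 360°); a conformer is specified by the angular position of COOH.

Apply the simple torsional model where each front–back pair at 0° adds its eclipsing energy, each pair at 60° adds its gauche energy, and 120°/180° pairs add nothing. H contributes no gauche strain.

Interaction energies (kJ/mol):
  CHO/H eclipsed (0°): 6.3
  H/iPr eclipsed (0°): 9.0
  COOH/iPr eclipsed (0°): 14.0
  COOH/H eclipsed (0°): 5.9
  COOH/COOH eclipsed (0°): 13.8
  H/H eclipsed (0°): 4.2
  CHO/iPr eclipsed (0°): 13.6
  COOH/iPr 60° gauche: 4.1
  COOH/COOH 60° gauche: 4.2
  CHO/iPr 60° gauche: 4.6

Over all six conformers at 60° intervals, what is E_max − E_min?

COOH at 0° (eclipsed): iPr(0°)/COOH(0°) eclipsed 14.0; H(120°)/H(120°) eclipsed 4.2; H(240°)/H(240°) eclipsed 4.2 → 22.4 kJ/mol.
COOH at 60° (staggered): iPr(0°)/COOH(60°) gauche 4.1 → 4.1 kJ/mol.
COOH at 120° (eclipsed): iPr(0°)/H(0°) eclipsed 9.0; H(120°)/COOH(120°) eclipsed 5.9; H(240°)/H(240°) eclipsed 4.2 → 19.1 kJ/mol.
COOH at 180° (staggered): no non-H gauche contacts → 0.0 kJ/mol.
COOH at 240° (eclipsed): iPr(0°)/H(0°) eclipsed 9.0; H(120°)/H(120°) eclipsed 4.2; H(240°)/COOH(240°) eclipsed 5.9 → 19.1 kJ/mol.
COOH at 300° (staggered): iPr(0°)/COOH(300°) gauche 4.1 → 4.1 kJ/mol.
Max at 0° (22.4 kJ/mol), min at 180° (0.0 kJ/mol); barrier = 22.4 kJ/mol.

22.4 kJ/mol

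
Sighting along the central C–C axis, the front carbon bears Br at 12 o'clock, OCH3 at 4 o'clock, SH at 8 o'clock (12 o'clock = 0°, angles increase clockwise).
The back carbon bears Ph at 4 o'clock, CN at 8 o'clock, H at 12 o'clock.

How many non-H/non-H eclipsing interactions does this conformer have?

2

Non-H eclipsing pairs: OCH3(120°)/Ph(120°); SH(240°)/CN(240°) — 2 interactions.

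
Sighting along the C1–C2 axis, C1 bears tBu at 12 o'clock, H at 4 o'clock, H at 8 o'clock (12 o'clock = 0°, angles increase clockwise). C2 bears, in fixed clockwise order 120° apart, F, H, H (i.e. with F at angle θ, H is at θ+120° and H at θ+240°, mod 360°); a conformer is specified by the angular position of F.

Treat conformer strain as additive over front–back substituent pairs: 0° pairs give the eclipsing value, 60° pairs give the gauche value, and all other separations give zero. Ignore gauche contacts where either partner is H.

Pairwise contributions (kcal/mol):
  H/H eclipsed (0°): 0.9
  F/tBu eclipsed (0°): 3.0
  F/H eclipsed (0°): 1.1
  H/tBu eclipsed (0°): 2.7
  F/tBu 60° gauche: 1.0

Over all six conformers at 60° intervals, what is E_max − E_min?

4.8 kcal/mol

F at 0° (eclipsed): tBu–F eclipsed, H–H eclipsed, H–H eclipsed; 3.0 + 0.9 + 0.9 = 4.8 kcal/mol.
F at 60° (staggered): tBu–F gauche; 1.0 = 1.0 kcal/mol.
F at 120° (eclipsed): tBu–H eclipsed, H–F eclipsed, H–H eclipsed; 2.7 + 1.1 + 0.9 = 4.7 kcal/mol.
F at 180° (staggered): no non-H gauche contacts → 0.0 kcal/mol.
F at 240° (eclipsed): tBu–H eclipsed, H–H eclipsed, H–F eclipsed; 2.7 + 0.9 + 1.1 = 4.7 kcal/mol.
F at 300° (staggered): tBu–F gauche; 1.0 = 1.0 kcal/mol.
Max at 0° (4.8 kcal/mol), min at 180° (0.0 kcal/mol); barrier = 4.8 kcal/mol.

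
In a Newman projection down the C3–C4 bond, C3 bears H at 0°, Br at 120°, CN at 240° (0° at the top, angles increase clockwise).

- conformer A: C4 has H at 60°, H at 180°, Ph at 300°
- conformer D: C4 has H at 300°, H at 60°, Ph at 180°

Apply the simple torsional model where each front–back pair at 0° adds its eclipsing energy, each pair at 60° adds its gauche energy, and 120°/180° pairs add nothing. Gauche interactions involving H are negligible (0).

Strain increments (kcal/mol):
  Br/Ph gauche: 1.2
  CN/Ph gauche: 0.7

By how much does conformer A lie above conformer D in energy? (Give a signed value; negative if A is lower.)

A is staggered. CN at 240° is gauche with Ph at 300° (0.7). Total 0.7 kcal/mol.
D is staggered. Br at 120° is gauche with Ph at 180° (1.2); CN at 240° is gauche with Ph at 180° (0.7). Total 1.9 kcal/mol.
E(A) − E(D) = 0.7 − 1.9 = -1.2 kcal/mol.

-1.2 kcal/mol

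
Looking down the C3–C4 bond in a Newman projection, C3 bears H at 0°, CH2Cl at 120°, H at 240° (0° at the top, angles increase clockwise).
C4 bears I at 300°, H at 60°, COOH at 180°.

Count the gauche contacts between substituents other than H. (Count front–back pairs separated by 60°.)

1

Non-H gauche pairs: CH2Cl(120°)/COOH(180°) — 1 interaction.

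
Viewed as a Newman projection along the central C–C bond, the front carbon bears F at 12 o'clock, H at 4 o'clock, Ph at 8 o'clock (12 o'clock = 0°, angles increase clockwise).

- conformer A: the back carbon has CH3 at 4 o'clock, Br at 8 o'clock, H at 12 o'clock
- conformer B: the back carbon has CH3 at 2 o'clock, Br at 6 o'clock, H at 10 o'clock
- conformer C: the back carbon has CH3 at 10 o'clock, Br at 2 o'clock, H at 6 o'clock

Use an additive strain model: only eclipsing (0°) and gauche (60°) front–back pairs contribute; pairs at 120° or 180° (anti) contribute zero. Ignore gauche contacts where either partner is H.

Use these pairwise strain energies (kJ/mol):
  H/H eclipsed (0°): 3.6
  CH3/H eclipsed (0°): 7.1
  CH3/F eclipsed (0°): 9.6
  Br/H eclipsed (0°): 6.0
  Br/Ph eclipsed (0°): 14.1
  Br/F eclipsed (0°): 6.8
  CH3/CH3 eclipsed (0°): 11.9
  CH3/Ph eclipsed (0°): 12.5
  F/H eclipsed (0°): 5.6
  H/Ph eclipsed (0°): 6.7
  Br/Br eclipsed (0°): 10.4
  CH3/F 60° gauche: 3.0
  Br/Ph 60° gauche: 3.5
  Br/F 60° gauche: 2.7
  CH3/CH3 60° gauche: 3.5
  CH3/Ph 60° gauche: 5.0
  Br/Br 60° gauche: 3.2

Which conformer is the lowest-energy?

B

A is eclipsed. F at 0° is eclipsed with H at 0° (5.6); H at 120° is eclipsed with CH3 at 120° (7.1); Ph at 240° is eclipsed with Br at 240° (14.1). Total 26.8 kJ/mol.
B is staggered. F at 0° is gauche with CH3 at 60° (3.0); Ph at 240° is gauche with Br at 180° (3.5). Total 6.5 kJ/mol.
C is staggered. F at 0° is gauche with CH3 at 300° (3.0); F at 0° is gauche with Br at 60° (2.7); Ph at 240° is gauche with CH3 at 300° (5.0). Total 10.7 kJ/mol.
B has the lowest total (6.5 kJ/mol).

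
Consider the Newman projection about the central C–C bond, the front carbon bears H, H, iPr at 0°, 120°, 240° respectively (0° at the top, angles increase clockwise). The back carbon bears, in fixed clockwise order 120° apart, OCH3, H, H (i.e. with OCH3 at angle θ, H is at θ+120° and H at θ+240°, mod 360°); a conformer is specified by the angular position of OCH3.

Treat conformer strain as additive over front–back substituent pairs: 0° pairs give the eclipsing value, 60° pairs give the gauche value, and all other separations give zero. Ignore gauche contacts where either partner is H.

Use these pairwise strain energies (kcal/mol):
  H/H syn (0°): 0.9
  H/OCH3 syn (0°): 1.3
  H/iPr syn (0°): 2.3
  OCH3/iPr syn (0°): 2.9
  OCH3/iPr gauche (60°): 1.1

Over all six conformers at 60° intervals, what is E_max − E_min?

OCH3 at 0° (eclipsed): H–OCH3 eclipsed, H–H eclipsed, iPr–H eclipsed; 1.3 + 0.9 + 2.3 = 4.5 kcal/mol.
OCH3 at 60° (staggered): no non-H gauche contacts → 0.0 kcal/mol.
OCH3 at 120° (eclipsed): H–H eclipsed, H–OCH3 eclipsed, iPr–H eclipsed; 0.9 + 1.3 + 2.3 = 4.5 kcal/mol.
OCH3 at 180° (staggered): iPr–OCH3 gauche; 1.1 = 1.1 kcal/mol.
OCH3 at 240° (eclipsed): H–H eclipsed, H–H eclipsed, iPr–OCH3 eclipsed; 0.9 + 0.9 + 2.9 = 4.7 kcal/mol.
OCH3 at 300° (staggered): iPr–OCH3 gauche; 1.1 = 1.1 kcal/mol.
Max at 240° (4.7 kcal/mol), min at 60° (0.0 kcal/mol); barrier = 4.7 kcal/mol.

4.7 kcal/mol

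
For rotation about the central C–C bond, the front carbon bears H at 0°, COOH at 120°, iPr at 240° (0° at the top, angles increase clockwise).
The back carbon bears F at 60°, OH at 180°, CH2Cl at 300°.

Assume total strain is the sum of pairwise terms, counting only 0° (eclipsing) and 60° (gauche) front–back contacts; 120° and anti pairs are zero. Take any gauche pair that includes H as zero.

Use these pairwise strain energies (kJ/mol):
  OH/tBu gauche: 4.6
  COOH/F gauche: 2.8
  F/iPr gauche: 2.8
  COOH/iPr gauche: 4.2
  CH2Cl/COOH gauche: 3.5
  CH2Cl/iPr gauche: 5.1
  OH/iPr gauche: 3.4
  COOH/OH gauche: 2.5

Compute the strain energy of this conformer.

This conformer (staggered): COOH–F gauche, COOH–OH gauche, iPr–OH gauche, iPr–CH2Cl gauche; 2.8 + 2.5 + 3.4 + 5.1 = 13.8 kJ/mol.

13.8 kJ/mol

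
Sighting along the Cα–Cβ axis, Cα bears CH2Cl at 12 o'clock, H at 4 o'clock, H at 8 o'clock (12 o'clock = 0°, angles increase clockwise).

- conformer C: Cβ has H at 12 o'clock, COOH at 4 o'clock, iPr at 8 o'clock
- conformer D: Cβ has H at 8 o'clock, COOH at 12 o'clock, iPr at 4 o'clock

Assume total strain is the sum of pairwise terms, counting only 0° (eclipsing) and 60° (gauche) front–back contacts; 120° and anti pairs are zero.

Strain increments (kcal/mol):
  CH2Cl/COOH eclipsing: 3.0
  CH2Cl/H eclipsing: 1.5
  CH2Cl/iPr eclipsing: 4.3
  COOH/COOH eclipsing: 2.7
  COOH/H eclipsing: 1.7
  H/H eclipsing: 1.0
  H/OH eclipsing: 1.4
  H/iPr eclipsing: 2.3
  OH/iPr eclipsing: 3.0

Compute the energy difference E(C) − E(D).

C (eclipsed): CH2Cl–H eclipsed, H–COOH eclipsed, H–iPr eclipsed; 1.5 + 1.7 + 2.3 = 5.5 kcal/mol.
D (eclipsed): CH2Cl–COOH eclipsed, H–iPr eclipsed, H–H eclipsed; 3.0 + 2.3 + 1.0 = 6.3 kcal/mol.
E(C) − E(D) = 5.5 − 6.3 = -0.8 kcal/mol.

-0.8 kcal/mol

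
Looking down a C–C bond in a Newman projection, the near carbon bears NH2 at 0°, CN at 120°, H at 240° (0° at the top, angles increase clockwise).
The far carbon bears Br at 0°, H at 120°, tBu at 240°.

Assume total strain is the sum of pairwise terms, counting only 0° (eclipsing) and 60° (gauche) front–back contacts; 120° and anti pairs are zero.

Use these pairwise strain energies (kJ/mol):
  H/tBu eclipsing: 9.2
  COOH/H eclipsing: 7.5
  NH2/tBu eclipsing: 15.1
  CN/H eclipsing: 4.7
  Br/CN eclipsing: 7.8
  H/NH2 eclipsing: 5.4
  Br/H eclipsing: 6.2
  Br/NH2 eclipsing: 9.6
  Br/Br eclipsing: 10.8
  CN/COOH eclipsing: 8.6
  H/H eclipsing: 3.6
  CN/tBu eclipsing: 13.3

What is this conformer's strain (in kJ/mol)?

23.5 kJ/mol

This conformer is eclipsed. NH2 at 0° is eclipsed with Br at 0° (9.6); CN at 120° is eclipsed with H at 120° (4.7); H at 240° is eclipsed with tBu at 240° (9.2). Total 23.5 kJ/mol.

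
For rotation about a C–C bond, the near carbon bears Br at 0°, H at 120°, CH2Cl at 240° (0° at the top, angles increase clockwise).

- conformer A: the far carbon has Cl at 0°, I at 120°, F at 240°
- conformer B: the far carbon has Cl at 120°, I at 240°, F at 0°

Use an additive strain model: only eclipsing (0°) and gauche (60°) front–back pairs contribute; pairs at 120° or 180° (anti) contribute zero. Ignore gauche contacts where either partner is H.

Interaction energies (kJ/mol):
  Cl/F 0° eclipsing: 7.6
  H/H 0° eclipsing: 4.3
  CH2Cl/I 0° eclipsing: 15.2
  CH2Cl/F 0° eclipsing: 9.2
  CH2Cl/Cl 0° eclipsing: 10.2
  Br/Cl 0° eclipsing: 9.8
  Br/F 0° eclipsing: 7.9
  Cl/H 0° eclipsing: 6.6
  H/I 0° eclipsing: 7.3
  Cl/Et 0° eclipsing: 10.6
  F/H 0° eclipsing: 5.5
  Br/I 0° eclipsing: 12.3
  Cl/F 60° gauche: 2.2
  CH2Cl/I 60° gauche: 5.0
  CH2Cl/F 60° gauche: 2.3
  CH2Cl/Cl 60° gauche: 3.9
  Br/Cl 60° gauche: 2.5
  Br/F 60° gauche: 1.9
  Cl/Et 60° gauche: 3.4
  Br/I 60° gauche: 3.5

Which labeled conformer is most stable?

A

A (eclipsed): Br(0°)/Cl(0°) eclipsed 9.8; H(120°)/I(120°) eclipsed 7.3; CH2Cl(240°)/F(240°) eclipsed 9.2 → 26.3 kJ/mol.
B (eclipsed): Br(0°)/F(0°) eclipsed 7.9; H(120°)/Cl(120°) eclipsed 6.6; CH2Cl(240°)/I(240°) eclipsed 15.2 → 29.7 kJ/mol.
A has the lowest total (26.3 kJ/mol).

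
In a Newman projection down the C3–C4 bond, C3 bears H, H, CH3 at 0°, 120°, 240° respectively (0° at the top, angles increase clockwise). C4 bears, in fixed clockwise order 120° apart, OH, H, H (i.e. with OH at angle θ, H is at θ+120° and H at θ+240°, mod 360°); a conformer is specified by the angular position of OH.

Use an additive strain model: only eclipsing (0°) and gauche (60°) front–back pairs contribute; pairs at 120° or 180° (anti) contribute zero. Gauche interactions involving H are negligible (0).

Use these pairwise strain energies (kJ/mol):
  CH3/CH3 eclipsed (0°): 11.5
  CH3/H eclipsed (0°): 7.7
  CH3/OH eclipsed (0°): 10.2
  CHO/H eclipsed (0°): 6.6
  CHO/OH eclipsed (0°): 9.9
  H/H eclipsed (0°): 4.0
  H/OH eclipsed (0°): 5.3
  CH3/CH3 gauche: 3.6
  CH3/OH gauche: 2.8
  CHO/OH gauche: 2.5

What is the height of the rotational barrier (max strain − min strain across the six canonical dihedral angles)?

OH at 0° is eclipsed. H at 0° is eclipsed with OH at 0° (5.3); H at 120° is eclipsed with H at 120° (4.0); CH3 at 240° is eclipsed with H at 240° (7.7). Total 17.0 kJ/mol.
OH at 60° (staggered): no non-H gauche contacts → 0.0 kJ/mol.
OH at 120° is eclipsed. H at 0° is eclipsed with H at 0° (4.0); H at 120° is eclipsed with OH at 120° (5.3); CH3 at 240° is eclipsed with H at 240° (7.7). Total 17.0 kJ/mol.
OH at 180° is staggered. CH3 at 240° is gauche with OH at 180° (2.8). Total 2.8 kJ/mol.
OH at 240° is eclipsed. H at 0° is eclipsed with H at 0° (4.0); H at 120° is eclipsed with H at 120° (4.0); CH3 at 240° is eclipsed with OH at 240° (10.2). Total 18.2 kJ/mol.
OH at 300° is staggered. CH3 at 240° is gauche with OH at 300° (2.8). Total 2.8 kJ/mol.
Max at 240° (18.2 kJ/mol), min at 60° (0.0 kJ/mol); barrier = 18.2 kJ/mol.

18.2 kJ/mol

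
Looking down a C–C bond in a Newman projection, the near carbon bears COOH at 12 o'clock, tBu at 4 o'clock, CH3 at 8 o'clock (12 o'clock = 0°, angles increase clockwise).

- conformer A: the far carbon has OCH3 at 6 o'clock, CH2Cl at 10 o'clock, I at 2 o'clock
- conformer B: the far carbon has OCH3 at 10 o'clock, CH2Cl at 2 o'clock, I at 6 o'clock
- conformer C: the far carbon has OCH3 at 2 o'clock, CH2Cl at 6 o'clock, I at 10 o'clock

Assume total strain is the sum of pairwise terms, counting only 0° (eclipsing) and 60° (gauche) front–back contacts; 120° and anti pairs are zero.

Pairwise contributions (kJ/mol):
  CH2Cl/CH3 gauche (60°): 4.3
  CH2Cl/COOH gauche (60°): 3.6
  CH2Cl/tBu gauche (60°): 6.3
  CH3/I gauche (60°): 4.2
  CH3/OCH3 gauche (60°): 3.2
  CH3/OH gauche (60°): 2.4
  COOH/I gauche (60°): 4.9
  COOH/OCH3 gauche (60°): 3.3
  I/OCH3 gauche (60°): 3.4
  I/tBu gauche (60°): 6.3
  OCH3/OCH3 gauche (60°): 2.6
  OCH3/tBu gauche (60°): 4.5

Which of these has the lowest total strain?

A

A (staggered): COOH–CH2Cl gauche, COOH–I gauche, tBu–OCH3 gauche, tBu–I gauche, CH3–OCH3 gauche, CH3–CH2Cl gauche; 3.6 + 4.9 + 4.5 + 6.3 + 3.2 + 4.3 = 26.8 kJ/mol.
B (staggered): COOH–OCH3 gauche, COOH–CH2Cl gauche, tBu–CH2Cl gauche, tBu–I gauche, CH3–OCH3 gauche, CH3–I gauche; 3.3 + 3.6 + 6.3 + 6.3 + 3.2 + 4.2 = 26.9 kJ/mol.
C (staggered): COOH–OCH3 gauche, COOH–I gauche, tBu–OCH3 gauche, tBu–CH2Cl gauche, CH3–CH2Cl gauche, CH3–I gauche; 3.3 + 4.9 + 4.5 + 6.3 + 4.3 + 4.2 = 27.5 kJ/mol.
A has the lowest total (26.8 kJ/mol).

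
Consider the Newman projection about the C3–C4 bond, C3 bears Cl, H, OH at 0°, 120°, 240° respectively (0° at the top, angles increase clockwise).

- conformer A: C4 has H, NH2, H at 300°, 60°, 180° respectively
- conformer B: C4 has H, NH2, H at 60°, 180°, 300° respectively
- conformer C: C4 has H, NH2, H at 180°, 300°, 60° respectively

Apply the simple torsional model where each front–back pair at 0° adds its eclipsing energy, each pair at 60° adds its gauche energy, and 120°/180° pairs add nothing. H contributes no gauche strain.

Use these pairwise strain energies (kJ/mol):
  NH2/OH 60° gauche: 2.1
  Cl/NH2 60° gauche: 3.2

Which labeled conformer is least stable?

A is staggered. Cl at 0° is gauche with NH2 at 60° (3.2). Total 3.2 kJ/mol.
B is staggered. OH at 240° is gauche with NH2 at 180° (2.1). Total 2.1 kJ/mol.
C is staggered. Cl at 0° is gauche with NH2 at 300° (3.2); OH at 240° is gauche with NH2 at 300° (2.1). Total 5.3 kJ/mol.
C has the highest total (5.3 kJ/mol).

C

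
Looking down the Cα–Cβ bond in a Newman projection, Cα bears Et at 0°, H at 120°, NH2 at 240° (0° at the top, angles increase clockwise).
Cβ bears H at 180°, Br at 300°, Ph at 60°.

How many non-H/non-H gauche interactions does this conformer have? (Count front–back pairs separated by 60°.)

3

Non-H gauche pairs: Et(0°)/Br(300°); Et(0°)/Ph(60°); NH2(240°)/Br(300°) — 3 interactions.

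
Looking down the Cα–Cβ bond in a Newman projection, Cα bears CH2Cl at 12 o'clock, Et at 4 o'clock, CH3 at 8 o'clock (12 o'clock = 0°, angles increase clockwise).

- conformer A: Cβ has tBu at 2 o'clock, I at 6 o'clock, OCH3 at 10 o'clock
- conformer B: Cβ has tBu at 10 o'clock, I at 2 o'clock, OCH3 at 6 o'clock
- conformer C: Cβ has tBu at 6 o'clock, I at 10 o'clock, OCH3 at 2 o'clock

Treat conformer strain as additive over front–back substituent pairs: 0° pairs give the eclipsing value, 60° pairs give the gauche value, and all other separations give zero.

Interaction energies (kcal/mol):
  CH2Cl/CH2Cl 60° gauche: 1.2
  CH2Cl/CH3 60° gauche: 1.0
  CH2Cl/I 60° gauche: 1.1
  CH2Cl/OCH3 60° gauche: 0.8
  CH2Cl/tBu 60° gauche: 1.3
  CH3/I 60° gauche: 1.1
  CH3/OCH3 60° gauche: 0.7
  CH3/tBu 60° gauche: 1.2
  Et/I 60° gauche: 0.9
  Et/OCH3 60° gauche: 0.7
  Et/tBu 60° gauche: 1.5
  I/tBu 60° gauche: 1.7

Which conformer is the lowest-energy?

A is staggered. CH2Cl at 0° is gauche with tBu at 60° (1.3); CH2Cl at 0° is gauche with OCH3 at 300° (0.8); Et at 120° is gauche with tBu at 60° (1.5); Et at 120° is gauche with I at 180° (0.9); CH3 at 240° is gauche with I at 180° (1.1); CH3 at 240° is gauche with OCH3 at 300° (0.7). Total 6.3 kcal/mol.
B is staggered. CH2Cl at 0° is gauche with tBu at 300° (1.3); CH2Cl at 0° is gauche with I at 60° (1.1); Et at 120° is gauche with I at 60° (0.9); Et at 120° is gauche with OCH3 at 180° (0.7); CH3 at 240° is gauche with tBu at 300° (1.2); CH3 at 240° is gauche with OCH3 at 180° (0.7). Total 5.9 kcal/mol.
C is staggered. CH2Cl at 0° is gauche with I at 300° (1.1); CH2Cl at 0° is gauche with OCH3 at 60° (0.8); Et at 120° is gauche with tBu at 180° (1.5); Et at 120° is gauche with OCH3 at 60° (0.7); CH3 at 240° is gauche with tBu at 180° (1.2); CH3 at 240° is gauche with I at 300° (1.1). Total 6.4 kcal/mol.
B has the lowest total (5.9 kcal/mol).

B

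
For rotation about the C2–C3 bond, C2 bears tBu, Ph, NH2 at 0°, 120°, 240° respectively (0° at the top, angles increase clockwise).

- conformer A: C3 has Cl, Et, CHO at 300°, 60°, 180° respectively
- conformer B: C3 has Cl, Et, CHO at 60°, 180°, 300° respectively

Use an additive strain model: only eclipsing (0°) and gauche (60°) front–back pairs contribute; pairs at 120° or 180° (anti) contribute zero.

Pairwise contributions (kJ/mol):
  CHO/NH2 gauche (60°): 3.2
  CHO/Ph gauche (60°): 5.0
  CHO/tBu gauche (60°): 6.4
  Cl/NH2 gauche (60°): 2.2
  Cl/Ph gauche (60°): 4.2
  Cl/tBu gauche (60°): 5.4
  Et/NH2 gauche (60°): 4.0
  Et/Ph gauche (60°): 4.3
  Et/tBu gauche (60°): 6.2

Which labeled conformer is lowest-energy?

A

A is staggered. tBu at 0° is gauche with Cl at 300° (5.4); tBu at 0° is gauche with Et at 60° (6.2); Ph at 120° is gauche with Et at 60° (4.3); Ph at 120° is gauche with CHO at 180° (5.0); NH2 at 240° is gauche with Cl at 300° (2.2); NH2 at 240° is gauche with CHO at 180° (3.2). Total 26.3 kJ/mol.
B is staggered. tBu at 0° is gauche with Cl at 60° (5.4); tBu at 0° is gauche with CHO at 300° (6.4); Ph at 120° is gauche with Cl at 60° (4.2); Ph at 120° is gauche with Et at 180° (4.3); NH2 at 240° is gauche with Et at 180° (4.0); NH2 at 240° is gauche with CHO at 300° (3.2). Total 27.5 kJ/mol.
A has the lowest total (26.3 kJ/mol).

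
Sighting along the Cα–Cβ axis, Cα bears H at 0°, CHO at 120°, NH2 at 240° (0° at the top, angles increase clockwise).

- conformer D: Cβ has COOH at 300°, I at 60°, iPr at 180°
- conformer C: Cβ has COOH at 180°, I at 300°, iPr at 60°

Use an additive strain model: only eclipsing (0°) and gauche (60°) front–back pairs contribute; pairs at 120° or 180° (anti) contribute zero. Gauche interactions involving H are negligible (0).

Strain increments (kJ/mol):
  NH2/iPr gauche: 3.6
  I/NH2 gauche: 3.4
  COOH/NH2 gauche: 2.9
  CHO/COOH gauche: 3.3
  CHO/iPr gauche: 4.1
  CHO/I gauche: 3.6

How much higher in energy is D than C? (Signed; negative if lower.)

+0.5 kJ/mol

D is staggered. CHO at 120° is gauche with I at 60° (3.6); CHO at 120° is gauche with iPr at 180° (4.1); NH2 at 240° is gauche with COOH at 300° (2.9); NH2 at 240° is gauche with iPr at 180° (3.6). Total 14.2 kJ/mol.
C is staggered. CHO at 120° is gauche with COOH at 180° (3.3); CHO at 120° is gauche with iPr at 60° (4.1); NH2 at 240° is gauche with COOH at 180° (2.9); NH2 at 240° is gauche with I at 300° (3.4). Total 13.7 kJ/mol.
E(D) − E(C) = 14.2 − 13.7 = +0.5 kJ/mol.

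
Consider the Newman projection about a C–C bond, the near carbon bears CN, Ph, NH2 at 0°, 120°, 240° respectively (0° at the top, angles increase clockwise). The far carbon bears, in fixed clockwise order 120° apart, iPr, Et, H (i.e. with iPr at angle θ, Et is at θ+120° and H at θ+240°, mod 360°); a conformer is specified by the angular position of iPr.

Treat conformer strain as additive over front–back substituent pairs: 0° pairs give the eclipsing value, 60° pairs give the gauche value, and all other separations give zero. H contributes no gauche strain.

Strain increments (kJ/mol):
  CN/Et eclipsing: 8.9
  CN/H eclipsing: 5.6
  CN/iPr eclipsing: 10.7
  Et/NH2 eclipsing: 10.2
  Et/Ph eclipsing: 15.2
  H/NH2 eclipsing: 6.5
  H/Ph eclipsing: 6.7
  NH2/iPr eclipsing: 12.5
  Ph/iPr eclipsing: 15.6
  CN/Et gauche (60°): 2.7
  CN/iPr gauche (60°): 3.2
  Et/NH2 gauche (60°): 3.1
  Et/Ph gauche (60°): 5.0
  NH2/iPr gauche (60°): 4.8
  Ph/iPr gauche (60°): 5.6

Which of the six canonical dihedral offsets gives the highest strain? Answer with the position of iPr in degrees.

iPr at 0° (eclipsed): CN–iPr eclipsed, Ph–Et eclipsed, NH2–H eclipsed; 10.7 + 15.2 + 6.5 = 32.4 kJ/mol.
iPr at 60° (staggered): CN–iPr gauche, Ph–iPr gauche, Ph–Et gauche, NH2–Et gauche; 3.2 + 5.6 + 5.0 + 3.1 = 16.9 kJ/mol.
iPr at 120° (eclipsed): CN–H eclipsed, Ph–iPr eclipsed, NH2–Et eclipsed; 5.6 + 15.6 + 10.2 = 31.4 kJ/mol.
iPr at 180° (staggered): CN–Et gauche, Ph–iPr gauche, NH2–iPr gauche, NH2–Et gauche; 2.7 + 5.6 + 4.8 + 3.1 = 16.2 kJ/mol.
iPr at 240° (eclipsed): CN–Et eclipsed, Ph–H eclipsed, NH2–iPr eclipsed; 8.9 + 6.7 + 12.5 = 28.1 kJ/mol.
iPr at 300° (staggered): CN–iPr gauche, CN–Et gauche, Ph–Et gauche, NH2–iPr gauche; 3.2 + 2.7 + 5.0 + 4.8 = 15.7 kJ/mol.
The maximum (32.4 kJ/mol) occurs with iPr at 0°.

0°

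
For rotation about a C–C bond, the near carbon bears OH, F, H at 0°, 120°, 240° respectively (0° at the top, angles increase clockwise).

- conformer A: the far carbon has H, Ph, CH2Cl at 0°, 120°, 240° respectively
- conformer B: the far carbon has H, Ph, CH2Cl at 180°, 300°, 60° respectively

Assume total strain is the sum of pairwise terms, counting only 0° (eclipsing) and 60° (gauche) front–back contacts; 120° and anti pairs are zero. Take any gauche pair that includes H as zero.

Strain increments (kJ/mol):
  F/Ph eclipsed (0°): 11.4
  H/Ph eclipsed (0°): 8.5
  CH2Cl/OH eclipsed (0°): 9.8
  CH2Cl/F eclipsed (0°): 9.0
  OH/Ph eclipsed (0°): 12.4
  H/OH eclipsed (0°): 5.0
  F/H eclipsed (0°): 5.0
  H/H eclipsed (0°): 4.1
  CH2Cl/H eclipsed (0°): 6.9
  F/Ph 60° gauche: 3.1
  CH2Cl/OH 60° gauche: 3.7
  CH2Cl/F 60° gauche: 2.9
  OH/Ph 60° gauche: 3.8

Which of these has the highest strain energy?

A (eclipsed): OH(0°)/H(0°) eclipsed 5.0; F(120°)/Ph(120°) eclipsed 11.4; H(240°)/CH2Cl(240°) eclipsed 6.9 → 23.3 kJ/mol.
B (staggered): OH(0°)/Ph(300°) gauche 3.8; OH(0°)/CH2Cl(60°) gauche 3.7; F(120°)/CH2Cl(60°) gauche 2.9 → 10.4 kJ/mol.
A has the highest total (23.3 kJ/mol).

A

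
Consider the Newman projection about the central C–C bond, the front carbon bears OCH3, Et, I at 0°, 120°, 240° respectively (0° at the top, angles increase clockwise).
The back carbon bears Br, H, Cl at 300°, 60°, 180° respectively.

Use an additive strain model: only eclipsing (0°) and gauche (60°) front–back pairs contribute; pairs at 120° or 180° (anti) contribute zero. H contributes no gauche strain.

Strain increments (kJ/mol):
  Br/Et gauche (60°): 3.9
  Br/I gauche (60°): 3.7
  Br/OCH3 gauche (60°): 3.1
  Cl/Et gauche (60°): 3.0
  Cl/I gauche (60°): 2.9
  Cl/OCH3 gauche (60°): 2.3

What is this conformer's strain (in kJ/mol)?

12.7 kJ/mol

This conformer (staggered): OCH3–Br gauche, Et–Cl gauche, I–Br gauche, I–Cl gauche; 3.1 + 3.0 + 3.7 + 2.9 = 12.7 kJ/mol.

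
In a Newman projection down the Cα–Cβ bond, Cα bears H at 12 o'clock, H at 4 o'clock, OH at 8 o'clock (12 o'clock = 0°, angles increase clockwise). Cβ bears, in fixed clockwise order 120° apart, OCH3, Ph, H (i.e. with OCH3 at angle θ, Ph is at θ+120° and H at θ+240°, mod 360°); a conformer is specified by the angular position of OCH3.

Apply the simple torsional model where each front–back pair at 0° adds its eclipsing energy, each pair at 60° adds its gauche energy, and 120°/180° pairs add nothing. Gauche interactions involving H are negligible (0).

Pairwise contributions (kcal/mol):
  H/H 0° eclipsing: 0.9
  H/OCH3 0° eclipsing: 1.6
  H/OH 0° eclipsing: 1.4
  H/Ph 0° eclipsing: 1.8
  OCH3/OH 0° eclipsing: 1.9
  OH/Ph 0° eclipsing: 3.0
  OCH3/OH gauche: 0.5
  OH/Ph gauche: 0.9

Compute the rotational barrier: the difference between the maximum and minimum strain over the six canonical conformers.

OCH3 at 0° (eclipsed): H–OCH3 eclipsed, H–Ph eclipsed, OH–H eclipsed; 1.6 + 1.8 + 1.4 = 4.8 kcal/mol.
OCH3 at 60° (staggered): OH–Ph gauche; 0.9 = 0.9 kcal/mol.
OCH3 at 120° (eclipsed): H–H eclipsed, H–OCH3 eclipsed, OH–Ph eclipsed; 0.9 + 1.6 + 3.0 = 5.5 kcal/mol.
OCH3 at 180° (staggered): OH–OCH3 gauche, OH–Ph gauche; 0.5 + 0.9 = 1.4 kcal/mol.
OCH3 at 240° (eclipsed): H–Ph eclipsed, H–H eclipsed, OH–OCH3 eclipsed; 1.8 + 0.9 + 1.9 = 4.6 kcal/mol.
OCH3 at 300° (staggered): OH–OCH3 gauche; 0.5 = 0.5 kcal/mol.
Max at 120° (5.5 kcal/mol), min at 300° (0.5 kcal/mol); barrier = 5.0 kcal/mol.

5.0 kcal/mol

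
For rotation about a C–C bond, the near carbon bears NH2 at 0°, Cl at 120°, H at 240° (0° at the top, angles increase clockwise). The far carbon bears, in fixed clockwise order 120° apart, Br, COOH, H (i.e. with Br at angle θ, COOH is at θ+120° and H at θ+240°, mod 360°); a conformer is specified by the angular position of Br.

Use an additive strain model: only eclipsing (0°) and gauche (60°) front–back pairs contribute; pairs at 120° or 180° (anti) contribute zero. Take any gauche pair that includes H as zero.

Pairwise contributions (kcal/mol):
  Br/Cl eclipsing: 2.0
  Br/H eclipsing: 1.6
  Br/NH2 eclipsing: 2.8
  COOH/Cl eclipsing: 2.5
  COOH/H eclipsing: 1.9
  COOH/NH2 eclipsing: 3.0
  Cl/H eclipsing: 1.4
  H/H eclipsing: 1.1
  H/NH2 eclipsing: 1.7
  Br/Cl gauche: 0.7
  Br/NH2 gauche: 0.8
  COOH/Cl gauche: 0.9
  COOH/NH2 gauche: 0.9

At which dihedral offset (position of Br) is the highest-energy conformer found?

0°

Br at 0° (eclipsed): NH2(0°)/Br(0°) eclipsed 2.8; Cl(120°)/COOH(120°) eclipsed 2.5; H(240°)/H(240°) eclipsed 1.1 → 6.4 kcal/mol.
Br at 60° (staggered): NH2(0°)/Br(60°) gauche 0.8; Cl(120°)/Br(60°) gauche 0.7; Cl(120°)/COOH(180°) gauche 0.9 → 2.4 kcal/mol.
Br at 120° (eclipsed): NH2(0°)/H(0°) eclipsed 1.7; Cl(120°)/Br(120°) eclipsed 2.0; H(240°)/COOH(240°) eclipsed 1.9 → 5.6 kcal/mol.
Br at 180° (staggered): NH2(0°)/COOH(300°) gauche 0.9; Cl(120°)/Br(180°) gauche 0.7 → 1.6 kcal/mol.
Br at 240° (eclipsed): NH2(0°)/COOH(0°) eclipsed 3.0; Cl(120°)/H(120°) eclipsed 1.4; H(240°)/Br(240°) eclipsed 1.6 → 6.0 kcal/mol.
Br at 300° (staggered): NH2(0°)/Br(300°) gauche 0.8; NH2(0°)/COOH(60°) gauche 0.9; Cl(120°)/COOH(60°) gauche 0.9 → 2.6 kcal/mol.
The maximum (6.4 kcal/mol) occurs with Br at 0°.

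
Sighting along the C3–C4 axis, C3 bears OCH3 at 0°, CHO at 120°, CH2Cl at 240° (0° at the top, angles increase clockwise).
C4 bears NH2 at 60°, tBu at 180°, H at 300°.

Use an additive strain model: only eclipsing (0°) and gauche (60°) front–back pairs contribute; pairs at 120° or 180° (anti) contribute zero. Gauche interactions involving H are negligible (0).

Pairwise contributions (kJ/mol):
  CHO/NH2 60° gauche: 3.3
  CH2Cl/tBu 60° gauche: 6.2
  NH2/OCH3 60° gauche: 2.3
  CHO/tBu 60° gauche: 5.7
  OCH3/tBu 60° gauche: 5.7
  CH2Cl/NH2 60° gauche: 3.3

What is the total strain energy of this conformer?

17.5 kJ/mol

This conformer is staggered. OCH3 at 0° is gauche with NH2 at 60° (2.3); CHO at 120° is gauche with NH2 at 60° (3.3); CHO at 120° is gauche with tBu at 180° (5.7); CH2Cl at 240° is gauche with tBu at 180° (6.2). Total 17.5 kJ/mol.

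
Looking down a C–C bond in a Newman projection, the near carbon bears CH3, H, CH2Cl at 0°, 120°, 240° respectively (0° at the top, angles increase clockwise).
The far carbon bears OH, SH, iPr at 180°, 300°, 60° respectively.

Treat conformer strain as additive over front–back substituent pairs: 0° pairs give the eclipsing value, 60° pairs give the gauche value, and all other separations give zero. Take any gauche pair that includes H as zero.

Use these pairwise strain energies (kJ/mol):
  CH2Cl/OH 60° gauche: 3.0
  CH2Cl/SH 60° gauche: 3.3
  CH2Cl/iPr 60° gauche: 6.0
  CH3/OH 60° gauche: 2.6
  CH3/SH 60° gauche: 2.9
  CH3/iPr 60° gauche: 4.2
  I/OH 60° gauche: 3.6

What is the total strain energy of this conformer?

13.4 kJ/mol

This conformer (staggered): CH3–SH gauche, CH3–iPr gauche, CH2Cl–OH gauche, CH2Cl–SH gauche; 2.9 + 4.2 + 3.0 + 3.3 = 13.4 kJ/mol.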